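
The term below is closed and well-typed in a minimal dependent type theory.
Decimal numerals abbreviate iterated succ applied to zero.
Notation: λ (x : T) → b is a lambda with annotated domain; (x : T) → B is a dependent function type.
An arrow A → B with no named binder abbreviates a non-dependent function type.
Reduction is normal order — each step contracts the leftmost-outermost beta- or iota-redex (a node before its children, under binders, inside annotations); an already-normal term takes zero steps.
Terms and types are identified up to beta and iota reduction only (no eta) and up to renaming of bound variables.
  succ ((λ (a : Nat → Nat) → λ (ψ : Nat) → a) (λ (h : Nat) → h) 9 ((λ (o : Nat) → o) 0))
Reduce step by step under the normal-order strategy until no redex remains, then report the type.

normal-order reduction sequence:
  succ ((λ (a : Nat → Nat) → λ (ψ : Nat) → a) (λ (h : Nat) → h) 9 ((λ (o : Nat) → o) 0))
  ~> succ ((λ (a : Nat) → λ (ψ : Nat) → ψ) 9 ((λ (h : Nat) → h) 0))
  ~> succ ((λ (a : Nat) → a) ((λ (ψ : Nat) → ψ) 0))
  ~> succ ((λ (a : Nat) → a) 0)
  ~> 1
inferred type:
  Nat


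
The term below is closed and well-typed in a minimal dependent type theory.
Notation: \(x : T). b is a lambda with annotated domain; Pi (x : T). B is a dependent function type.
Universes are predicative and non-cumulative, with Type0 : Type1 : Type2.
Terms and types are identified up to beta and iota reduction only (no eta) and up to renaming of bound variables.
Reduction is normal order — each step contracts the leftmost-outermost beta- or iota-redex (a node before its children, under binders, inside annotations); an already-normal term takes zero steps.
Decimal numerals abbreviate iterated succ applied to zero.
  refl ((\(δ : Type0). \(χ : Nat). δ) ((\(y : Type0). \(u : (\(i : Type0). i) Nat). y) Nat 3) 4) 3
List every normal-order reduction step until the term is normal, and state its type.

normal-order reduction sequence:
  refl ((\(δ : Type0). \(χ : Nat). δ) ((\(y : Type0). \(u : (\(i : Type0). i) Nat). y) Nat 3) 4) 3
  ~> refl ((\(δ : Nat). (\(χ : Type0). \(y : (\(u : Type0). u) Nat). χ) Nat 3) 4) 3
  ~> refl ((\(δ : Type0). \(χ : (\(y : Type0). y) Nat). δ) Nat 3) 3
  ~> refl ((\(δ : (\(χ : Type0). χ) Nat). Nat) 3) 3
  ~> refl Nat 3
the term's type:
  Eq Nat 3 3


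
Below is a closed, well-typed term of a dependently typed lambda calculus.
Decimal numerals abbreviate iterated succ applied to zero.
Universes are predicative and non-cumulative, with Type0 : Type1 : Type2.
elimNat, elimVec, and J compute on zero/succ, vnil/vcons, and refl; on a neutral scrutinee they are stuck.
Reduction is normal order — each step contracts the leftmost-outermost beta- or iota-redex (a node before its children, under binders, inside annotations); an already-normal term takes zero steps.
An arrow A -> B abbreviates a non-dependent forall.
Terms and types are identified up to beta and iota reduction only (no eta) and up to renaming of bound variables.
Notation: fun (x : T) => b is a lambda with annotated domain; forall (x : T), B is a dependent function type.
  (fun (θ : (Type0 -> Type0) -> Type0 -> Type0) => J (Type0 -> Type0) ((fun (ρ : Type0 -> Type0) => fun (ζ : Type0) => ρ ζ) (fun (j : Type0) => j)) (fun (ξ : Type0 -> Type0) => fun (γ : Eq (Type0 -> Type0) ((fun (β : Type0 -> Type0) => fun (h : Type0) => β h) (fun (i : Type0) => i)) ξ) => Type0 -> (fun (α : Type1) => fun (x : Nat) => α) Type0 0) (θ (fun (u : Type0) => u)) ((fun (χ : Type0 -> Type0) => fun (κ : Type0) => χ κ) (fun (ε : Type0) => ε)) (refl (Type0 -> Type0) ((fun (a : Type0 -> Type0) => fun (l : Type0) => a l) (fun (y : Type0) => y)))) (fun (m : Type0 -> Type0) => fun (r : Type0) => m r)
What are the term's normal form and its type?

reduced normal form:
  fun (θ : Type0) => θ
type:
  Type0 -> Type0
observation: the term reaches its normal form after 4 normal-order steps.


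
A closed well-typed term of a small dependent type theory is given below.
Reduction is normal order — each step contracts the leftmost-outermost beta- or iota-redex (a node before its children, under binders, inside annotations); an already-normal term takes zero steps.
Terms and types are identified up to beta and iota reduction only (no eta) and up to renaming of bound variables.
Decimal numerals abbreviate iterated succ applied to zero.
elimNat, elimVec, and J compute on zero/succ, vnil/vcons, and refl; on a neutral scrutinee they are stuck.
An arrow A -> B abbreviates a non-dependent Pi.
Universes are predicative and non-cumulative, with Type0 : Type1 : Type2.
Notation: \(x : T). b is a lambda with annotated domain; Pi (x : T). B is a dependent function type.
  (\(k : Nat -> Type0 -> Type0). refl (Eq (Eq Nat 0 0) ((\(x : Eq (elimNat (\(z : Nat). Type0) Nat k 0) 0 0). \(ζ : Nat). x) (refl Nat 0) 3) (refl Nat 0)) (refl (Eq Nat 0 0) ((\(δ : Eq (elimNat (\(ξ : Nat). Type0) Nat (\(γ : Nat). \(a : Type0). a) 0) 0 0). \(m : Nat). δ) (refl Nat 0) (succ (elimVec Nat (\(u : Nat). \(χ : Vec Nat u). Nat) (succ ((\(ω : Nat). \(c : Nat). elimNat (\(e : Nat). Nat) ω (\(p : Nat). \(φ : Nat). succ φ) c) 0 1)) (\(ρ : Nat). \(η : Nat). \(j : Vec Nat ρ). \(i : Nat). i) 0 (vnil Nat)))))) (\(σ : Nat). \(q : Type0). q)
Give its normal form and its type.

reduced normal form:
  refl (Eq (Eq Nat 0 0) (refl Nat 0) (refl Nat 0)) (refl (Eq Nat 0 0) (refl Nat 0))
inferred type:
  Eq (Eq (Eq Nat 0 0) (refl Nat 0) (refl Nat 0)) (refl (Eq Nat 0 0) (refl Nat 0)) (refl (Eq Nat 0 0) (refl Nat 0))
observation: the first redex contracted is a beta-redex; the normal form is reached in 5 normal-order steps.


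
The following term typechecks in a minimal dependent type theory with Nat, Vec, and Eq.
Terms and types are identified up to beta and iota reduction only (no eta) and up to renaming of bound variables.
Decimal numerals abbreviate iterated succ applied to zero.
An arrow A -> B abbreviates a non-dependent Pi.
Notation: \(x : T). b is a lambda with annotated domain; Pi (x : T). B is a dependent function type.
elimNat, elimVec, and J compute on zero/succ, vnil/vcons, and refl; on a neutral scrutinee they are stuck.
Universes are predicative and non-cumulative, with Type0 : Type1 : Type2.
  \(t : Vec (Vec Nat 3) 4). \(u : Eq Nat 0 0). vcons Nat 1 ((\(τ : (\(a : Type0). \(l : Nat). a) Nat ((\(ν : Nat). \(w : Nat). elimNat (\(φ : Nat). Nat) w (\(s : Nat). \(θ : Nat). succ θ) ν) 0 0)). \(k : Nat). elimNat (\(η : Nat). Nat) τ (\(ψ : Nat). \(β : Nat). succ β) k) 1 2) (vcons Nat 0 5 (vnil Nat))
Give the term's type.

type:
  Vec (Vec Nat 3) 4 -> Eq Nat 0 0 -> Vec Nat 2


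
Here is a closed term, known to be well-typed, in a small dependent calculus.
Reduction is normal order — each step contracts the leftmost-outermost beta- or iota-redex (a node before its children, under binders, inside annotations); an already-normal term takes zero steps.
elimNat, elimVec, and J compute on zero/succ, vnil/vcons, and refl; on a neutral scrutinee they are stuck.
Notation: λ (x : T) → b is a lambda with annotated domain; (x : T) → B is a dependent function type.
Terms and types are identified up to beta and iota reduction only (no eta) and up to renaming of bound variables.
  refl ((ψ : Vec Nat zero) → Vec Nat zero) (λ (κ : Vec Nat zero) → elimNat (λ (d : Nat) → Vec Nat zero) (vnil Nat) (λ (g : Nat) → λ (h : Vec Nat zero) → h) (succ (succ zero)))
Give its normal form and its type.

normal form:
  refl ((ψ : Vec Nat zero) → Vec Nat zero) (λ (κ : Vec Nat zero) → vnil Nat)
type:
  Eq ((ψ : Vec Nat zero) → Vec Nat zero) (λ (κ : Vec Nat zero) → vnil Nat) (λ (d : Vec Nat zero) → vnil Nat)


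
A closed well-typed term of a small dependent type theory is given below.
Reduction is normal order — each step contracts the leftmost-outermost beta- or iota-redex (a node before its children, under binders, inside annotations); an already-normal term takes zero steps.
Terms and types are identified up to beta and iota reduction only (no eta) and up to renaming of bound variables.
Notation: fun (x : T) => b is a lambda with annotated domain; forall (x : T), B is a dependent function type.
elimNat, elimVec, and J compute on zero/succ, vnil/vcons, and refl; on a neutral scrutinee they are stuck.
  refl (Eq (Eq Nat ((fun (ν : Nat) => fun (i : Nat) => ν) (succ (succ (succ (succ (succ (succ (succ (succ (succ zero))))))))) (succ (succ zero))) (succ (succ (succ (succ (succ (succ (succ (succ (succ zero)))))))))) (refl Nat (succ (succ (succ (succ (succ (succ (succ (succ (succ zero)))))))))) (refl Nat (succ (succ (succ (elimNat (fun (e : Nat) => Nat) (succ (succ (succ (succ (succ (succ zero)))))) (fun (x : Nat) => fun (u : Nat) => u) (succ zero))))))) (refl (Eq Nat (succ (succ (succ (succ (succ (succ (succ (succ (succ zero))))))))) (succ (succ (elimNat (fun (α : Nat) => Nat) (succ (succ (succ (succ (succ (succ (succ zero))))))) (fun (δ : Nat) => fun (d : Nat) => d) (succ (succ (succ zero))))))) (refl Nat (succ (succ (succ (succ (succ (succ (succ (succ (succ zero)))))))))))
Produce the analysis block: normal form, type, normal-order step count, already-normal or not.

resulting normal form:
  refl (Eq (Eq Nat (succ (succ (succ (succ (succ (succ (succ (succ (succ zero))))))))) (succ (succ (succ (succ (succ (succ (succ (succ (succ zero)))))))))) (refl Nat (succ (succ (succ (succ (succ (succ (succ (succ (succ zero)))))))))) (refl Nat (succ (succ (succ (succ (succ (succ (succ (succ (succ zero))))))))))) (refl (Eq Nat (succ (succ (succ (succ (succ (succ (succ (succ (succ zero))))))))) (succ (succ (succ (succ (succ (succ (succ (succ (succ zero)))))))))) (refl Nat (succ (succ (succ (succ (succ (succ (succ (succ (succ zero)))))))))))
type:
  Eq (Eq (Eq Nat (succ (succ (succ (succ (succ (succ (succ (succ (succ zero))))))))) (succ (succ (succ (succ (succ (succ (succ (succ (succ zero)))))))))) (refl Nat (succ (succ (succ (succ (succ (succ (succ (succ (succ zero)))))))))) (refl Nat (succ (succ (succ (succ (succ (succ (succ (succ (succ zero))))))))))) (refl (Eq Nat (succ (succ (succ (succ (succ (succ (succ (succ (succ zero))))))))) (succ (succ (succ (succ (succ (succ (succ (succ (succ zero)))))))))) (refl Nat (succ (succ (succ (succ (succ (succ (succ (succ (succ zero))))))))))) (refl (Eq Nat (succ (succ (succ (succ (succ (succ (succ (succ (succ zero))))))))) (succ (succ (succ (succ (succ (succ (succ (succ (succ zero)))))))))) (refl Nat (succ (succ (succ (succ (succ (succ (succ (succ (succ zero)))))))))))
reduction steps (normal order): 16
term was already normal: no
first contracted redex: a beta-redex


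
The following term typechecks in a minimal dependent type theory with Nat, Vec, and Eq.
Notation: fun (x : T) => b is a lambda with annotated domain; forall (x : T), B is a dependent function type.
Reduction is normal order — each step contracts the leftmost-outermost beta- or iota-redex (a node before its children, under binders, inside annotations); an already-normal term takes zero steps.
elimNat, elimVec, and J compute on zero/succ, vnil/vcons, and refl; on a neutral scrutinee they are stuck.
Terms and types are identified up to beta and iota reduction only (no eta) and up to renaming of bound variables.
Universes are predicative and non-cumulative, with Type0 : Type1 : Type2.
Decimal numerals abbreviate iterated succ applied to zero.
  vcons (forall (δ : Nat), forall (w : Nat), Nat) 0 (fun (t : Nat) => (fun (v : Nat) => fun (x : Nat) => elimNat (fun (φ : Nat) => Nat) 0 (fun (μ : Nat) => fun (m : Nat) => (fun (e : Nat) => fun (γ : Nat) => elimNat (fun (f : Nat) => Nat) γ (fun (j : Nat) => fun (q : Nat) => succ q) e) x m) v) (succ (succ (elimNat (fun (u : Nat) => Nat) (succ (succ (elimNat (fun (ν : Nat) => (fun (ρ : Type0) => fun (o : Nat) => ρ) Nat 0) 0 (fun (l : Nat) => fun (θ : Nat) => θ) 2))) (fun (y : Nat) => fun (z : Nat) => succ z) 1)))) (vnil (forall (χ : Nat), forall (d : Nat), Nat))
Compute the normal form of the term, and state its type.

reduced normal form:
  vcons (forall (δ : Nat), forall (w : Nat), Nat) 0 (fun (t : Nat) => fun (v : Nat) => elimNat (fun (x : Nat) => Nat) (elimNat (fun (φ : Nat) => Nat) (elimNat (fun (μ : Nat) => Nat) (elimNat (fun (m : Nat) => Nat) (elimNat (fun (e : Nat) => Nat) 0 (fun (γ : Nat) => fun (f : Nat) => succ f) v) (fun (j : Nat) => fun (q : Nat) => succ q) v) (fun (u : Nat) => fun (ν : Nat) => succ ν) v) (fun (ρ : Nat) => fun (o : Nat) => succ o) v) (fun (l : Nat) => fun (θ : Nat) => succ θ) v) (vnil (forall (y : Nat), forall (z : Nat), Nat))
type:
  Vec (forall (δ : Nat), forall (w : Nat), Nat) 1
observation: normalization takes exactly 34 steps under the normal-order strategy.


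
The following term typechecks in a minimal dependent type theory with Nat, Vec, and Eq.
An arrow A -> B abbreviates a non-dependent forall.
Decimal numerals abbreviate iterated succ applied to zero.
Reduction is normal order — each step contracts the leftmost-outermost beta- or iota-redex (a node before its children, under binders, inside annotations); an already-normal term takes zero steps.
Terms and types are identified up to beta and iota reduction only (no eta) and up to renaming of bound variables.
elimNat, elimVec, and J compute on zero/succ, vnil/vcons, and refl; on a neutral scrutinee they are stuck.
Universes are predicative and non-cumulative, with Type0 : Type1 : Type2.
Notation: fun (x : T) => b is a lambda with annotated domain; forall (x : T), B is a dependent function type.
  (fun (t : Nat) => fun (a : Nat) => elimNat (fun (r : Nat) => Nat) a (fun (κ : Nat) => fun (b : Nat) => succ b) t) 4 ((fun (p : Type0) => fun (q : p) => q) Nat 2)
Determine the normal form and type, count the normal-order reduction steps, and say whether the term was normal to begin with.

resulting normal form:
  6
inferred type:
  Nat
reduction steps (normal order): 17
started in normal form: no
first redex: a beta-redex


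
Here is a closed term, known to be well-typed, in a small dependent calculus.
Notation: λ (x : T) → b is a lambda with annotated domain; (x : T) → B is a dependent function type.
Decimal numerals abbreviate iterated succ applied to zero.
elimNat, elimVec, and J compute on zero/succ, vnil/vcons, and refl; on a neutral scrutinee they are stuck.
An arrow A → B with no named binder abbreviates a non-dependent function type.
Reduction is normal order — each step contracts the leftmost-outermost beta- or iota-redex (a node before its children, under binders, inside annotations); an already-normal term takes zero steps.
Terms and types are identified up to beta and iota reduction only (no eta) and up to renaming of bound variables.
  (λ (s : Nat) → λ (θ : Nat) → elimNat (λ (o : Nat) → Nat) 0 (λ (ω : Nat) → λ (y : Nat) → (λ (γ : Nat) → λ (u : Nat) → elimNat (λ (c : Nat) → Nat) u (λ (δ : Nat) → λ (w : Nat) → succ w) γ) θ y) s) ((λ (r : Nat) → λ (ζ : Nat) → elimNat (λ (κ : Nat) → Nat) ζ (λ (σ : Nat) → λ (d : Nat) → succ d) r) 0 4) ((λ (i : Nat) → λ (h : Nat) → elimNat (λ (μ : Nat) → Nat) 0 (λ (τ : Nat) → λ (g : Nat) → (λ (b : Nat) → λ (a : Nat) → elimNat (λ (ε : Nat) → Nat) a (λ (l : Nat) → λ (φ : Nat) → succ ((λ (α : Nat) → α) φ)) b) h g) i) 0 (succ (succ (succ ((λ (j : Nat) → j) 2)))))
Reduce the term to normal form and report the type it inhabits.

reduced normal form:
  0
inferred type:
  Nat


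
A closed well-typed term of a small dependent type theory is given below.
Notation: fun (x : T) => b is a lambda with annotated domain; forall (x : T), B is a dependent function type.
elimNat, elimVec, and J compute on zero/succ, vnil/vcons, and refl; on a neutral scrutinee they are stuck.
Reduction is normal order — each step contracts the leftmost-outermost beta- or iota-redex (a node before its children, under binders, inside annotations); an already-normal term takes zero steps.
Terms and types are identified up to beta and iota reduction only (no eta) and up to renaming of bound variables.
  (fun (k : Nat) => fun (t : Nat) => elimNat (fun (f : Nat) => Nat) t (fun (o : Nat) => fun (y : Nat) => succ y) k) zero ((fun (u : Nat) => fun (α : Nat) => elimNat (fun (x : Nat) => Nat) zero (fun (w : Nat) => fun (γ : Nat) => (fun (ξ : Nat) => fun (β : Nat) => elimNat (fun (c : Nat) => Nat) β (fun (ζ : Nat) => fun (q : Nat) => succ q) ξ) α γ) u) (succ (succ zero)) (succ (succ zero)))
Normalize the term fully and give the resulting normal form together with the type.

normal form:
  succ (succ (succ (succ zero)))
type:
  Nat


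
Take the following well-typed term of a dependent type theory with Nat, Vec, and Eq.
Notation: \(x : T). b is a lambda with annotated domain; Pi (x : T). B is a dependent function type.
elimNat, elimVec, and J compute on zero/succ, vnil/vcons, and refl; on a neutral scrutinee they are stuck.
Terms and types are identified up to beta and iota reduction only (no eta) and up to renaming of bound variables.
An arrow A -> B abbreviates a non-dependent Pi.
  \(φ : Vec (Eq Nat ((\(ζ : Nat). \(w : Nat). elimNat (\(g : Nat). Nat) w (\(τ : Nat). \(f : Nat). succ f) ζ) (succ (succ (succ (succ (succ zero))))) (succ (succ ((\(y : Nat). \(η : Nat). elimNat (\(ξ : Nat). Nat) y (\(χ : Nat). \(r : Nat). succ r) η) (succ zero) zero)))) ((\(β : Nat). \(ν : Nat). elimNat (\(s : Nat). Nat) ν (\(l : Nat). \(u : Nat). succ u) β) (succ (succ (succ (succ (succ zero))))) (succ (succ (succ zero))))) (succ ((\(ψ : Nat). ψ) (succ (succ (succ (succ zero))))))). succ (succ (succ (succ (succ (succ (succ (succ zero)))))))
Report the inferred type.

the term's type:
  Vec (Eq Nat (succ (succ (succ (succ (succ (succ (succ (succ zero)))))))) (succ (succ (succ (succ (succ (succ (succ (succ zero))))))))) (succ (succ (succ (succ (succ zero))))) -> Nat


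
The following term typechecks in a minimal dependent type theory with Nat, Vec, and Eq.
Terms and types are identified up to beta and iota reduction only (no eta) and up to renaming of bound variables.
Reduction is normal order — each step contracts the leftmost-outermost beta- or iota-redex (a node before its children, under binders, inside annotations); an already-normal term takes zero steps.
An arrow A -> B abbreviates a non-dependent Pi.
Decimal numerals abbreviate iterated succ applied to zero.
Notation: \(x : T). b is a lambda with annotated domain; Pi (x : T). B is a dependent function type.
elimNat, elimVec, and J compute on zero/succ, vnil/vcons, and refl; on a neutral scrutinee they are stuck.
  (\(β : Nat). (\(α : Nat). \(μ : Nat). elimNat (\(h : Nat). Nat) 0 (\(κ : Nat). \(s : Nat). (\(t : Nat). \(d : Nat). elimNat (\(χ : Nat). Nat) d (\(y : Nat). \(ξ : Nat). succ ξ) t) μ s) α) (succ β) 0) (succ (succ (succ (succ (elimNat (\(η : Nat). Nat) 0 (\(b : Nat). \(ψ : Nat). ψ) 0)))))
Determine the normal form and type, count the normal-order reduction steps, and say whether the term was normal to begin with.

normal form:
  0
inferred type:
  Nat
steps to reach normal form (normal order): 38
already normal: no
first contracted redex: a beta-redex


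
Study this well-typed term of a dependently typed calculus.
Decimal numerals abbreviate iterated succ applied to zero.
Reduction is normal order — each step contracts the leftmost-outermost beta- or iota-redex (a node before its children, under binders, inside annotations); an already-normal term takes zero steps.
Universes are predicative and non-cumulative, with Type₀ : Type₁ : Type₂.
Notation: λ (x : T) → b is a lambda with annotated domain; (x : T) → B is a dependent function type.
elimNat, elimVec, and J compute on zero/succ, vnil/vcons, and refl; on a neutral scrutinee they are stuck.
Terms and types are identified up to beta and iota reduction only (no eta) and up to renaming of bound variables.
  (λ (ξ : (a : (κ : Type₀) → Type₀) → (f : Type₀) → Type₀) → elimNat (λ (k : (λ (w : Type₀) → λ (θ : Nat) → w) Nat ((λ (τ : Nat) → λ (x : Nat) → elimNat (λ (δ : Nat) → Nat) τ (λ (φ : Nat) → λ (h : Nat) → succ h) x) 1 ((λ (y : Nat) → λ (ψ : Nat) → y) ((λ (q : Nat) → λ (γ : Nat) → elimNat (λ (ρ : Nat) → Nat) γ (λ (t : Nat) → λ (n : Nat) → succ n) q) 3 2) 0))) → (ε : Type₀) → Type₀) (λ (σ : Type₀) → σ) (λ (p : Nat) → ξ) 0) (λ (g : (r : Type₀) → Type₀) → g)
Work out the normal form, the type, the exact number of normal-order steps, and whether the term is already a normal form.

reduced normal form:
  λ (ξ : Type₀) → ξ
inferred type:
  (ξ : Type₀) → Type₀
steps to reach normal form (normal order): 2
term was already normal: no
first redex: a beta-redex


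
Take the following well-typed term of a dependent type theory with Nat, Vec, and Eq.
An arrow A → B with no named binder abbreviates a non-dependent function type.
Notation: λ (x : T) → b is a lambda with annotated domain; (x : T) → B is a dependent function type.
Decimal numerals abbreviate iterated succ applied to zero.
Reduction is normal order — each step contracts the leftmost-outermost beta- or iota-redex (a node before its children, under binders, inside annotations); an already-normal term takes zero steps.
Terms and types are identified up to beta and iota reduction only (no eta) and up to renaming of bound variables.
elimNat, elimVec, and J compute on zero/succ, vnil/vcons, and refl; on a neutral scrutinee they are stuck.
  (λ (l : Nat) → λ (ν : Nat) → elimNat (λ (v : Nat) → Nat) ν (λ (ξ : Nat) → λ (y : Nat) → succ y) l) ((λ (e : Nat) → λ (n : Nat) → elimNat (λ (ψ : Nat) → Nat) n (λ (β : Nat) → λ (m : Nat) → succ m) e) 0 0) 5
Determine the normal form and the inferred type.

reduced normal form:
  5
inferred type:
  Nat
observation: normalization takes exactly 6 steps under the normal-order strategy.


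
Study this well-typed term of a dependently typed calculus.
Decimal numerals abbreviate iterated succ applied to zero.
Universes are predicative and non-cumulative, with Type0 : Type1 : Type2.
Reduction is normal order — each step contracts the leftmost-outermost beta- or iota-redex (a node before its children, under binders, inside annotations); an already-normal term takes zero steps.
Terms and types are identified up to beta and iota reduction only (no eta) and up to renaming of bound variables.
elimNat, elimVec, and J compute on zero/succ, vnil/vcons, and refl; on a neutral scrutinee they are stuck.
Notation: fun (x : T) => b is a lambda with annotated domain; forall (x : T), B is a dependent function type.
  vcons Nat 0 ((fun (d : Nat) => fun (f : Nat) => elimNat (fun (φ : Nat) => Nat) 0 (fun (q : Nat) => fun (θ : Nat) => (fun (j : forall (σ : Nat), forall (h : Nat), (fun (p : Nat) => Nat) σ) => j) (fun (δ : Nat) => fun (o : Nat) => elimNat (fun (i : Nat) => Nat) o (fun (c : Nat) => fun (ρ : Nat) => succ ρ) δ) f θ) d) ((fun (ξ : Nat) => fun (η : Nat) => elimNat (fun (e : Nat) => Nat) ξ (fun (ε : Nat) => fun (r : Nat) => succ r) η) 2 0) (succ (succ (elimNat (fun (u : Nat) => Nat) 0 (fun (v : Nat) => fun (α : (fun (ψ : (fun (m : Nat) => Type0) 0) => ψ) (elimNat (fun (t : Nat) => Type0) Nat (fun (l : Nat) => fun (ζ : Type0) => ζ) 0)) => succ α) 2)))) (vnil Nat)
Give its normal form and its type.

normal form:
  vcons Nat 0 8 (vnil Nat)
the term's type:
  Vec Nat 1


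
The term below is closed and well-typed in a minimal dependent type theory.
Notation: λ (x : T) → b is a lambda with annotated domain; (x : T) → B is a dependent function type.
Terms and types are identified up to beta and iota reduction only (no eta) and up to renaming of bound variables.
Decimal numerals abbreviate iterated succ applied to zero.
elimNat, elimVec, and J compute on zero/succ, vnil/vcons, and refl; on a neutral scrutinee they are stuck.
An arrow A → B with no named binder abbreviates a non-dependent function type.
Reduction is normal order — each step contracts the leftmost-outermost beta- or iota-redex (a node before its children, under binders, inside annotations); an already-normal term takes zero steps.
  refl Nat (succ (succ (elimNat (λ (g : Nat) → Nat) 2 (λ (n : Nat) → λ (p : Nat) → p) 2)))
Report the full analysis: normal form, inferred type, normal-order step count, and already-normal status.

normal form:
  refl Nat 4
inferred type:
  Eq Nat 4 4
steps to reach normal form (normal order): 7
already normal: no
first redex: an elimNat iota-redex


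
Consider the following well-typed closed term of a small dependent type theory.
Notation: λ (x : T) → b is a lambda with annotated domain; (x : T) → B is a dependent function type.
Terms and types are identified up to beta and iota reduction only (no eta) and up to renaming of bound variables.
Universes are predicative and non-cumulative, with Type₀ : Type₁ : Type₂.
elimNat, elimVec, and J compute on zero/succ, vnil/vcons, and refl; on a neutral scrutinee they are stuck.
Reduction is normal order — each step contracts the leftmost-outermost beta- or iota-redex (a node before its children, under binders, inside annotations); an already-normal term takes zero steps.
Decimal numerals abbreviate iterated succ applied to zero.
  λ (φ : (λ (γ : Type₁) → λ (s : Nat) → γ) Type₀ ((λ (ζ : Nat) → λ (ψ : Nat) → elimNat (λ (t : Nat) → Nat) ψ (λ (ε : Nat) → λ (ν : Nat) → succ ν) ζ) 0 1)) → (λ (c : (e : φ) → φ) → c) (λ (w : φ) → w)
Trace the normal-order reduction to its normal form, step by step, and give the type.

normal-order reduction:
  λ (φ : (λ (γ : Type₁) → λ (s : Nat) → γ) Type₀ ((λ (ζ : Nat) → λ (ψ : Nat) → elimNat (λ (t : Nat) → Nat) ψ (λ (ε : Nat) → λ (ν : Nat) → succ ν) ζ) 0 1)) → (λ (c : (e : φ) → φ) → c) (λ (w : φ) → w)
  ~> λ (φ : (λ (γ : Nat) → Type₀) ((λ (s : Nat) → λ (ζ : Nat) → elimNat (λ (ψ : Nat) → Nat) ζ (λ (t : Nat) → λ (ε : Nat) → succ ε) s) 0 1)) → (λ (ν : (c : φ) → φ) → ν) (λ (e : φ) → e)
  ~> λ (φ : Type₀) → (λ (γ : (s : φ) → φ) → γ) (λ (ζ : φ) → ζ)
  ~> λ (φ : Type₀) → λ (γ : φ) → γ
the term's type:
  (φ : Type₀) → (γ : φ) → φ


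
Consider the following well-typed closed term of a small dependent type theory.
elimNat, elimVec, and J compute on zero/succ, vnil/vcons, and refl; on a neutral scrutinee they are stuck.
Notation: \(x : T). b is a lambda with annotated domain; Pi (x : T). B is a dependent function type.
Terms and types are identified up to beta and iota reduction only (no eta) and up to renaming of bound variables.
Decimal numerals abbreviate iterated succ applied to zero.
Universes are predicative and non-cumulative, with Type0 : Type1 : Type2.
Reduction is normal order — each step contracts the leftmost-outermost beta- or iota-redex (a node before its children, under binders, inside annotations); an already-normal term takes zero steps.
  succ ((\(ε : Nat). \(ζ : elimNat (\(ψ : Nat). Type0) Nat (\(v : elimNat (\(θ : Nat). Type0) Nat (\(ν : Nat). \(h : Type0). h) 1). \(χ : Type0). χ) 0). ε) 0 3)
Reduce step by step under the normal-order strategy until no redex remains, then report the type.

reduction (normal order):
  succ ((\(ε : Nat). \(ζ : elimNat (\(ψ : Nat). Type0) Nat (\(v : elimNat (\(θ : Nat). Type0) Nat (\(ν : Nat). \(h : Type0). h) 1). \(χ : Type0). χ) 0). ε) 0 3)
  ~> succ ((\(ε : elimNat (\(ζ : Nat). Type0) Nat (\(ψ : elimNat (\(v : Nat). Type0) Nat (\(θ : Nat). \(ν : Type0). ν) 1). \(h : Type0). h) 0). 0) 3)
  ~> 1
the term's type:
  Nat


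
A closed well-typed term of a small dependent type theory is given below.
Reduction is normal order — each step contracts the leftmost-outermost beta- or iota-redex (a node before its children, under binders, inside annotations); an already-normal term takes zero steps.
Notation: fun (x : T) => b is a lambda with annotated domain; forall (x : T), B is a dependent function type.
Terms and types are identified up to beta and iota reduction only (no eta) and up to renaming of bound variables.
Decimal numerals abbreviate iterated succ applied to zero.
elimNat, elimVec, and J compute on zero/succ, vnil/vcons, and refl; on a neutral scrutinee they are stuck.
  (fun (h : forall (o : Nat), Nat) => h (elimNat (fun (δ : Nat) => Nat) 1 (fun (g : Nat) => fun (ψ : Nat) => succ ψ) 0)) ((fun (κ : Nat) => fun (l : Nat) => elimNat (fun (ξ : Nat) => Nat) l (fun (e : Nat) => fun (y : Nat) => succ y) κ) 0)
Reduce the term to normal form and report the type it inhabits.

normal form:
  1
inferred type:
  Nat


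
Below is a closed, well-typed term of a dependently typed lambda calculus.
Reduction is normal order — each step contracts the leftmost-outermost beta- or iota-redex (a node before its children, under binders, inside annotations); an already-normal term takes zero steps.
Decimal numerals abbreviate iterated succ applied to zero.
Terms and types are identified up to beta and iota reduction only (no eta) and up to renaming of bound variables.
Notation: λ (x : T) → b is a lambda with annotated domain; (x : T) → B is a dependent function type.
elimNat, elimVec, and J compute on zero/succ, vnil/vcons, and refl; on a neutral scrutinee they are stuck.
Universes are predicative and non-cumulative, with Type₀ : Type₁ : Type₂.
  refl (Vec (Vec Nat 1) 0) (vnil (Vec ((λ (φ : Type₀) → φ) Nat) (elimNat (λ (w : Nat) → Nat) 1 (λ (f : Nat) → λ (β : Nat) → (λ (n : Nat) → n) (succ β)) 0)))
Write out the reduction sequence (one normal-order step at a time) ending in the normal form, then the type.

reduction (normal order):
  refl (Vec (Vec Nat 1) 0) (vnil (Vec ((λ (φ : Type₀) → φ) Nat) (elimNat (λ (w : Nat) → Nat) 1 (λ (f : Nat) → λ (β : Nat) → (λ (n : Nat) → n) (succ β)) 0)))
  ~> refl (Vec (Vec Nat 1) 0) (vnil (Vec Nat (elimNat (λ (φ : Nat) → Nat) 1 (λ (w : Nat) → λ (f : Nat) → (λ (β : Nat) → β) (succ f)) 0)))
  ~> refl (Vec (Vec Nat 1) 0) (vnil (Vec Nat 1))
the term's type:
  Eq (Vec (Vec Nat 1) 0) (vnil (Vec Nat 1)) (vnil (Vec Nat 1))


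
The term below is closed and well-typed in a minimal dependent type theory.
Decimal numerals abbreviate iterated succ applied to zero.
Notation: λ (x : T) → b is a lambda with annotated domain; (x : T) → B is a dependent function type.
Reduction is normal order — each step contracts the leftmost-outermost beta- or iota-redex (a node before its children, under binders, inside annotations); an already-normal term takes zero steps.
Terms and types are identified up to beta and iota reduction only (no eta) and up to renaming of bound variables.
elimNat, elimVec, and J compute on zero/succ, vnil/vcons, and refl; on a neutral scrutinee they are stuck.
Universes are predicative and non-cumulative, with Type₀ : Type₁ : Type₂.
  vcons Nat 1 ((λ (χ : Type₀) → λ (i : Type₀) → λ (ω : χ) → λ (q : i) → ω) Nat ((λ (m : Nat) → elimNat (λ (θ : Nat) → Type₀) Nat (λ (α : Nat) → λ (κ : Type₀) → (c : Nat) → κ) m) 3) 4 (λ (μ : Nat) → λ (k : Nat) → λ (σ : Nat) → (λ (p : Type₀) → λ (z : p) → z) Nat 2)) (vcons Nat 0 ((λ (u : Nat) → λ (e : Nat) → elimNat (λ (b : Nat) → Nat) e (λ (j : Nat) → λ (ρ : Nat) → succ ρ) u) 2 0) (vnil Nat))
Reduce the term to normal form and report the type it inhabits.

reduced normal form:
  vcons Nat 1 4 (vcons Nat 0 2 (vnil Nat))
the term's type:
  Vec Nat 2
observation: 13 normal-order steps normalize the term, beginning with a beta-redex.


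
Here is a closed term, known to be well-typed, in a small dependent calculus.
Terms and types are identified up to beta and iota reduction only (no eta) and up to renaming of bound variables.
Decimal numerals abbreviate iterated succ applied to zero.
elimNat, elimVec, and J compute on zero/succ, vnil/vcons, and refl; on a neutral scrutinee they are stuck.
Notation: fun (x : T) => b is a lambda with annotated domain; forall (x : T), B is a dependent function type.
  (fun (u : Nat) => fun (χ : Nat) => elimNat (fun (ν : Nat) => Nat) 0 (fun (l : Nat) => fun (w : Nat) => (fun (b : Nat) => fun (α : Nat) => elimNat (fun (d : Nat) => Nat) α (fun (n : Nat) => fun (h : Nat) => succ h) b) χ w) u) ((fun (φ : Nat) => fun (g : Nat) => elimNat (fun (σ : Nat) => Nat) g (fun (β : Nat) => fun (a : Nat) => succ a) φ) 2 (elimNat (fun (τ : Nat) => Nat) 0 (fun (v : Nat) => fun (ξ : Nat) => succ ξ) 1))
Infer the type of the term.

inferred type:
  forall (u : Nat), Nat


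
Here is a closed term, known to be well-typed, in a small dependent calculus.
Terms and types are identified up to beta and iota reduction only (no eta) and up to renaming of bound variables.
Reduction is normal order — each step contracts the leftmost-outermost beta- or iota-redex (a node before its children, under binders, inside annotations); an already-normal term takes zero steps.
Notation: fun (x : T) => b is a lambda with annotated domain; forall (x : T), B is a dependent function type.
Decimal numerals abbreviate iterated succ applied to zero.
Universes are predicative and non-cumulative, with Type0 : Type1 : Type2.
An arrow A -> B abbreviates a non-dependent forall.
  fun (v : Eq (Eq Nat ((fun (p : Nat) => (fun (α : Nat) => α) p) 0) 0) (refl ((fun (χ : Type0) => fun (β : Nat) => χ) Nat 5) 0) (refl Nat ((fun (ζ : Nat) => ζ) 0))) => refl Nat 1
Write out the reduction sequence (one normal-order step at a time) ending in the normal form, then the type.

normal-order reduction sequence:
  fun (v : Eq (Eq Nat ((fun (p : Nat) => (fun (α : Nat) => α) p) 0) 0) (refl ((fun (χ : Type0) => fun (β : Nat) => χ) Nat 5) 0) (refl Nat ((fun (ζ : Nat) => ζ) 0))) => refl Nat 1
  ~> fun (v : Eq (Eq Nat ((fun (p : Nat) => p) 0) 0) (refl ((fun (α : Type0) => fun (χ : Nat) => α) Nat 5) 0) (refl Nat ((fun (β : Nat) => β) 0))) => refl Nat 1
  ~> fun (v : Eq (Eq Nat 0 0) (refl ((fun (p : Type0) => fun (α : Nat) => p) Nat 5) 0) (refl Nat ((fun (χ : Nat) => χ) 0))) => refl Nat 1
  ~> fun (v : Eq (Eq Nat 0 0) (refl ((fun (p : Nat) => Nat) 5) 0) (refl Nat ((fun (α : Nat) => α) 0))) => refl Nat 1
  ~> fun (v : Eq (Eq Nat 0 0) (refl Nat 0) (refl Nat ((fun (p : Nat) => p) 0))) => refl Nat 1
  ~> fun (v : Eq (Eq Nat 0 0) (refl Nat 0) (refl Nat 0)) => refl Nat 1
type:
  Eq (Eq Nat 0 0) (refl Nat 0) (refl Nat 0) -> Eq Nat 1 1


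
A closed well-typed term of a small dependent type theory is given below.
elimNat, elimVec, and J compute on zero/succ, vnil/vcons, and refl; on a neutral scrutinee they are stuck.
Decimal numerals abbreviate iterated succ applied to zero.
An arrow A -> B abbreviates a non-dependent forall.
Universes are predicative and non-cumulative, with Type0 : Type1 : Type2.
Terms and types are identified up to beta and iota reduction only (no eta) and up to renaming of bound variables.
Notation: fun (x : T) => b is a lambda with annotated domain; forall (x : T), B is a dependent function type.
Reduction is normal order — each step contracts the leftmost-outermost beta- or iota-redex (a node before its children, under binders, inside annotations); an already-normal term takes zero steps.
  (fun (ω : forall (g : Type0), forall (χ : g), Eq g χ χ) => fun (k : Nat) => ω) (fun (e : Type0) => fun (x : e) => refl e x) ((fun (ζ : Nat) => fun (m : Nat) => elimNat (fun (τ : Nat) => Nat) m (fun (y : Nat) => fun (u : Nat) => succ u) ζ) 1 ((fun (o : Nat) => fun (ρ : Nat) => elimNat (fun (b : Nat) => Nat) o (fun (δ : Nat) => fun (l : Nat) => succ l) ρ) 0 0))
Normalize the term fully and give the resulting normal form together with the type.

normal form:
  fun (ω : Type0) => fun (g : ω) => refl ω g
the term's type:
  forall (ω : Type0), forall (g : ω), Eq ω g g


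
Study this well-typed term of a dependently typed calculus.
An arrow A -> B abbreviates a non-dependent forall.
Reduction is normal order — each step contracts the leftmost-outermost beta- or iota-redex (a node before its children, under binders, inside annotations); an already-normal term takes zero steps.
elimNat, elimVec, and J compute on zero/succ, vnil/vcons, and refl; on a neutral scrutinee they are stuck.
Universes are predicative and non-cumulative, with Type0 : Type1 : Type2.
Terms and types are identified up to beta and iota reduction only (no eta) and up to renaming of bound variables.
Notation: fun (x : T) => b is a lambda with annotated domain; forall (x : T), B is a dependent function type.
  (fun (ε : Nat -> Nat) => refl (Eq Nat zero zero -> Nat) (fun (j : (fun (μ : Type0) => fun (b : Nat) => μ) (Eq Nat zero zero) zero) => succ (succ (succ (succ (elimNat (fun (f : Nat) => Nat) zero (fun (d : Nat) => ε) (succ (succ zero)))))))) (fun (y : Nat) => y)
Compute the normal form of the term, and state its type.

normal form:
  refl (Eq Nat zero zero -> Nat) (fun (ε : Eq Nat zero zero) => succ (succ (succ (succ zero))))
type:
  Eq (Eq Nat zero zero -> Nat) (fun (ε : Eq Nat zero zero) => succ (succ (succ (succ zero)))) (fun (j : Eq Nat zero zero) => succ (succ (succ (succ zero))))


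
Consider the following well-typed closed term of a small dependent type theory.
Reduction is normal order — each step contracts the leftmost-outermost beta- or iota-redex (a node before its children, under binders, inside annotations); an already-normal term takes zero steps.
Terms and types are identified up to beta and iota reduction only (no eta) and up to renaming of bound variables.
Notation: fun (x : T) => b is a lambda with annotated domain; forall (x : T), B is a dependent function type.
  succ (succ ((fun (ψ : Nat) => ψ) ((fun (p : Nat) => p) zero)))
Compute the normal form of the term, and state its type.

reduced normal form:
  succ (succ zero)
inferred type:
  Nat
observation: contracting a beta-redex first, the term normalizes in 2 steps.


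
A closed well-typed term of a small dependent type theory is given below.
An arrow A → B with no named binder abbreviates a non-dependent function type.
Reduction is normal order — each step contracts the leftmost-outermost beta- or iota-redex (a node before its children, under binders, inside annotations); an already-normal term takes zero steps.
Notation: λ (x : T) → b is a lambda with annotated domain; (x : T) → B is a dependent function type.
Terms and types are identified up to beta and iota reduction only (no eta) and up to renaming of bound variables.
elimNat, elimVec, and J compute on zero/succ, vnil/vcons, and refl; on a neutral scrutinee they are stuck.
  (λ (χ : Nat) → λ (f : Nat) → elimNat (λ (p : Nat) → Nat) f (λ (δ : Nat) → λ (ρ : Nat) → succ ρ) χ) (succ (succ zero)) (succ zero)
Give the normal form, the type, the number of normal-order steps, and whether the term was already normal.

resulting normal form:
  succ (succ (succ zero))
inferred type:
  Nat
reduction steps (normal order): 9
started in normal form: no
first redex: a beta-redex


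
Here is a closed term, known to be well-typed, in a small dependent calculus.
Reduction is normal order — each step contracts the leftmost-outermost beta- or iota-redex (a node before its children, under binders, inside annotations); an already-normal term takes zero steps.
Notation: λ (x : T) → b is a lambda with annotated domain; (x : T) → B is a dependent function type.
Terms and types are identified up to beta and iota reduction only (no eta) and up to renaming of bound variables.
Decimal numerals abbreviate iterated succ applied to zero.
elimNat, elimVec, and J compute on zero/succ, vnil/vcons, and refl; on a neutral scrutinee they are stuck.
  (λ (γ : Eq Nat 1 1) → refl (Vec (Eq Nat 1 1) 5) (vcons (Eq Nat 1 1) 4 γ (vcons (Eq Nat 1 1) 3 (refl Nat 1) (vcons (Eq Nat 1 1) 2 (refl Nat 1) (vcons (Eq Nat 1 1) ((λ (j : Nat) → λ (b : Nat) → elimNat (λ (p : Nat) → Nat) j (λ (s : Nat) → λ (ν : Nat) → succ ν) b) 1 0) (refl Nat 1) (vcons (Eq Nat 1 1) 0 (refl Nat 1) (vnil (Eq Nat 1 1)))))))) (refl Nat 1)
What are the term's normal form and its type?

resulting normal form:
  refl (Vec (Eq Nat 1 1) 5) (vcons (Eq Nat 1 1) 4 (refl Nat 1) (vcons (Eq Nat 1 1) 3 (refl Nat 1) (vcons (Eq Nat 1 1) 2 (refl Nat 1) (vcons (Eq Nat 1 1) 1 (refl Nat 1) (vcons (Eq Nat 1 1) 0 (refl Nat 1) (vnil (Eq Nat 1 1)))))))
the term's type:
  Eq (Vec (Eq Nat 1 1) 5) (vcons (Eq Nat 1 1) 4 (refl Nat 1) (vcons (Eq Nat 1 1) 3 (refl Nat 1) (vcons (Eq Nat 1 1) 2 (refl Nat 1) (vcons (Eq Nat 1 1) 1 (refl Nat 1) (vcons (Eq Nat 1 1) 0 (refl Nat 1) (vnil (Eq Nat 1 1))))))) (vcons (Eq Nat 1 1) 4 (refl Nat 1) (vcons (Eq Nat 1 1) 3 (refl Nat 1) (vcons (Eq Nat 1 1) 2 (refl Nat 1) (vcons (Eq Nat 1 1) 1 (refl Nat 1) (vcons (Eq Nat 1 1) 0 (refl Nat 1) (vnil (Eq Nat 1 1)))))))
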